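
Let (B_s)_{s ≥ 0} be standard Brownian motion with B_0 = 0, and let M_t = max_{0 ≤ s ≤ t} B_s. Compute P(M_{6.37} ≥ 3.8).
P(M_{6.37} ≥ 3.8) = 2·P(B_{6.37} ≥ 3.8) = 2(1 − Φ(3.8/√6.37)) ≈ 0.1322

By the reflection principle for Brownian motion, P(M_t ≥ a) = 2 · P(B_t ≥ a) for a ≥ 0. Since B_t ~ N(0, t), P(B_t ≥ 3.8) = 1 − Φ(3.8/√t) = 1 − Φ(3.8/√6.37) = 1 − Φ(1.5056). So
  P(M_{6.37} ≥ 3.8) = 2(1 − Φ(1.5056)) ≈ 0.1322.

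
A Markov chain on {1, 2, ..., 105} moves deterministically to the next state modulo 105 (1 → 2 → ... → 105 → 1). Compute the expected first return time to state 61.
E[T_61 | X_0 = 61] = 105

The chain cycles deterministically, so starting at state 61 it returns in exactly 105 steps. Equivalently, the stationary distribution is uniform π_j = 1/105 for every state j, so by Kac's formula E[T_61] = 1/π_61 = 105.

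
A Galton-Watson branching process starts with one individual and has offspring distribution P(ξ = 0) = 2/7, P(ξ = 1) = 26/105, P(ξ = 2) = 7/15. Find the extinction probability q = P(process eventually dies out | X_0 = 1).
q = 30/49

The pgf is f(s) = 2/7 + 26/105·s + 7/15·s². The extinction probability q is the smallest fixed point of f in [0, 1]. Setting s = f(s):
  7/15·s² + (26/105 − 1)·s + 2/7 = 0
  7/15·s² − (2/7 + 7/15)·s + 2/7 = 0
which factors as (s − 1)·(7/15·s − 2/7) = 0, giving roots s = 1 and s = (2/7)/(7/15) = 30/49.
Mean offspring μ = 26/105 + 2·7/15 = 124/105 > 1 (supercritical), so q < 1. The extinction probability is the smaller root: q = (2/7)/(7/15) = 30/49.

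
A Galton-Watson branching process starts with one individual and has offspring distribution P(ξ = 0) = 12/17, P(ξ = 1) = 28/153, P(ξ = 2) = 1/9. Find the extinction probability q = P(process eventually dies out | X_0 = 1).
q = 1

Mean offspring μ = 0·12/17 + 1·28/153 + 2·1/9 = 62/153 ≤ 1. For μ ≤ 1 with offspring not concentrated at 1, the Galton-Watson process goes extinct almost surely, so q = 1.
(Algebraic check: The pgf is f(s) = 12/17 + 28/153·s + 1/9·s². The extinction probability q is the smallest fixed point of f in [0, 1]. Setting s = f(s):
  1/9·s² + (28/153 − 1)·s + 12/17 = 0
  1/9·s² − (12/17 + 1/9)·s + 12/17 = 0
which factors as (s − 1)·(1/9·s − 12/17) = 0, giving roots s = 1 and s = (12/17)/(1/9) = 108/17. Since 108/17 ≥ 1, the smallest root in [0, 1] is s = 1.)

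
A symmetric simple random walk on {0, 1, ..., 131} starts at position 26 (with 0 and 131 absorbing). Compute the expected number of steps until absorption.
E[τ | X_0 = 26] = 2730

Let v_k = E[τ | X_0 = k]. Boundary: v_0 = v_131 = 0. Recurrence: v_k = 1 + (v_{k-1} + v_{k+1})/2 for 1 ≤ k ≤ 130. The particular solution to v_k − (v_{k-1} + v_{k+1})/2 = 1 is v_k = −k^2. Adding homogeneous solution A + B k and matching boundaries gives v_k = k (131 − k). Substituting k = 26: v_26 = 26 · 105 = 2730.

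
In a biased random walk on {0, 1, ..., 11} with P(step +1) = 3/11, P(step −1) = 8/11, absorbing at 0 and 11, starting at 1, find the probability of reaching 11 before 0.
P(hit 11 before 0) = (1 − (8/3)^1) / (1 − (8/3)^11) = 59049/1717951489

Let u_k denote P(reach 11 before 0 | start at k). Boundary: u_0 = 0, u_11 = 1. Recurrence: u_k = 3/11·u_{k+1} + 8/11·u_{k-1} for 1 ≤ k ≤ 10. Try u_k = A + B·r^k with r = q/p = (8/11)/(3/11) = 8/3. Substitution satisfies the recurrence; boundary conditions give:
  u_k = (1 − r^k) / (1 − r^N) = (1 − (8/3)^1) / (1 − (8/3)^11) = 59049/1717951489.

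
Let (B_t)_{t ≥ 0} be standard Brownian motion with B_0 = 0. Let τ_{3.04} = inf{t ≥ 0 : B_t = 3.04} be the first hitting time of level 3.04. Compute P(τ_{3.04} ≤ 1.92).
P(τ_{3.04} ≤ 1.92) = 2(1 − Φ(3.04/√1.92)) = 2(1 − Φ(2.1939)) ≈ 0.0282

By the reflection principle for standard BM, P(τ_b ≤ t) = 2 · P(B_t ≥ b). Since B_t ~ N(0, t), P(B_t ≥ 3.04) = 1 − Φ(3.04/√t) = 1 − Φ(3.04/√1.92) = 1 − Φ(2.1939) ≈ 0.01412. Doubling: P(τ_{3.04} ≤ 1.92) ≈ 2 · 0.01412 = 0.02824 ≈ 0.0282.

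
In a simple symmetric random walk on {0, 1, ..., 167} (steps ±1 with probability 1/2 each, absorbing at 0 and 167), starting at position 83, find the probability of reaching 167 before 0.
P(hit 167 before 0) = 83/167

Let u_k = P(hit 167 before 0 | start at k). Then u_0 = 0, u_167 = 1, and u_k = u_{k-1}/2 + u_{k+1}/2 for 1 ≤ k ≤ 166. This harmonic recurrence is solved by u_k = k/167, giving u_83 = 83/167.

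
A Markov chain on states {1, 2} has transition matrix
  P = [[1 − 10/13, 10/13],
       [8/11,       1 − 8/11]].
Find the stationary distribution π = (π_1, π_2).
π_1 = 52/107, π_2 = 55/107

Solve πP = π with π_1 + π_2 = 1. From πP = π: π_1 · (1 − 10/13) + π_2 · 8/11 = π_1 ⇒ π_2 · 8/11 = π_1 · 10/13 ⇒ π_2/π_1 = (10/13)/(8/11) = 55/52. Together with π_1 + π_2 = 1:
  π_1 = (8/11)/(10/13 + 8/11) = (8/11)/(214/143) = 52/107,
  π_2 = (10/13)/(10/13 + 8/11) = (10/13)/(214/143) = 55/107.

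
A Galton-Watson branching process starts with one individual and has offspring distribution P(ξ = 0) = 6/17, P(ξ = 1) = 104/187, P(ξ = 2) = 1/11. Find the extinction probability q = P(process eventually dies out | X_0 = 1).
q = 1

Mean offspring μ = 0·6/17 + 1·104/187 + 2·1/11 = 138/187 ≤ 1. For μ ≤ 1 with offspring not concentrated at 1, the Galton-Watson process goes extinct almost surely, so q = 1.
(Algebraic check: The pgf is f(s) = 6/17 + 104/187·s + 1/11·s². The extinction probability q is the smallest fixed point of f in [0, 1]. Setting s = f(s):
  1/11·s² + (104/187 − 1)·s + 6/17 = 0
  1/11·s² − (6/17 + 1/11)·s + 6/17 = 0
which factors as (s − 1)·(1/11·s − 6/17) = 0, giving roots s = 1 and s = (6/17)/(1/11) = 66/17. Since 66/17 ≥ 1, the smallest root in [0, 1] is s = 1.)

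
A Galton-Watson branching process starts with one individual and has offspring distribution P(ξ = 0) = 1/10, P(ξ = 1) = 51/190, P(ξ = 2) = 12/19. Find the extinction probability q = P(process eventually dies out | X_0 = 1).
q = 19/120

The pgf is f(s) = 1/10 + 51/190·s + 12/19·s². The extinction probability q is the smallest fixed point of f in [0, 1]. Setting s = f(s):
  12/19·s² + (51/190 − 1)·s + 1/10 = 0
  12/19·s² − (1/10 + 12/19)·s + 1/10 = 0
which factors as (s − 1)·(12/19·s − 1/10) = 0, giving roots s = 1 and s = (1/10)/(12/19) = 19/120.
Mean offspring μ = 51/190 + 2·12/19 = 291/190 > 1 (supercritical), so q < 1. The extinction probability is the smaller root: q = (1/10)/(12/19) = 19/120.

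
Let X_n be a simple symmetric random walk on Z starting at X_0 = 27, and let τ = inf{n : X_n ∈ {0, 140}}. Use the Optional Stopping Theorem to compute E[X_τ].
E[X_τ] = 27

X_n is a martingale and τ is a bounded-mean stopping time (indeed τ is finite a.s. with bounded expectation since the walk is in a bounded region). By the OST, E[X_τ] = E[X_0] = 27. Equivalently: E[X_τ] = 140 · P(hit 140 first) + 0 · P(hit 0 first) = 140 · (27/140) = 27.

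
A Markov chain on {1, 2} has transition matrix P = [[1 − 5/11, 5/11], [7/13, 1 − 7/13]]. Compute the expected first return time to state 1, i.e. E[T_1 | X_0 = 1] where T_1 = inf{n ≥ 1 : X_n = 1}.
E[T_1 | X_0 = 1] = 1/π_1 = 142/77

For an irreducible recurrent Markov chain with stationary distribution π, E[T_i | X_0 = i] = 1/π_i (Kac's formula). Here π_1 = (7/13)/(5/11 + 7/13) = (7/13)/(142/143) = 77/142, so E[T_1 | X_0 = 1] = 1/π_1 = (5/11 + 7/13)/(7/13) = (142/143)/(7/13) = 142/77.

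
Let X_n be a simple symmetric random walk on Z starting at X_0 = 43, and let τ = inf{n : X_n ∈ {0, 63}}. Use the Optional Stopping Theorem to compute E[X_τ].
E[X_τ] = 43

X_n is a martingale and τ is a bounded-mean stopping time (indeed τ is finite a.s. with bounded expectation since the walk is in a bounded region). By the OST, E[X_τ] = E[X_0] = 43. Equivalently: E[X_τ] = 63 · P(hit 63 first) + 0 · P(hit 0 first) = 63 · (43/63) = 43.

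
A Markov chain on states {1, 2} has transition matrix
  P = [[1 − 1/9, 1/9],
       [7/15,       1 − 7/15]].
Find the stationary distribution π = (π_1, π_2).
π_1 = 21/26, π_2 = 5/26

Solve πP = π with π_1 + π_2 = 1. From πP = π: π_1 · (1 − 1/9) + π_2 · 7/15 = π_1 ⇒ π_2 · 7/15 = π_1 · 1/9 ⇒ π_2/π_1 = (1/9)/(7/15) = 5/21. Together with π_1 + π_2 = 1:
  π_1 = (7/15)/(1/9 + 7/15) = (7/15)/(26/45) = 21/26,
  π_2 = (1/9)/(1/9 + 7/15) = (1/9)/(26/45) = 5/26.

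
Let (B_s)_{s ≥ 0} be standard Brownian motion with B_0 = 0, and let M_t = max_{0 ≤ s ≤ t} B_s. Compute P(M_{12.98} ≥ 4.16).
P(M_{12.98} ≥ 4.16) = 2·P(B_{12.98} ≥ 4.16) = 2(1 − Φ(4.16/√12.98)) ≈ 0.2482

By the reflection principle for Brownian motion, P(M_t ≥ a) = 2 · P(B_t ≥ a) for a ≥ 0. Since B_t ~ N(0, t), P(B_t ≥ 4.16) = 1 − Φ(4.16/√t) = 1 − Φ(4.16/√12.98) = 1 − Φ(1.1547). So
  P(M_{12.98} ≥ 4.16) = 2(1 − Φ(1.1547)) ≈ 0.2482.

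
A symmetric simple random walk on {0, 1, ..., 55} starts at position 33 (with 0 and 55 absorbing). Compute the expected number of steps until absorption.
E[τ | X_0 = 33] = 726

Let v_k = E[τ | X_0 = k]. Boundary: v_0 = v_55 = 0. Recurrence: v_k = 1 + (v_{k-1} + v_{k+1})/2 for 1 ≤ k ≤ 54. The particular solution to v_k − (v_{k-1} + v_{k+1})/2 = 1 is v_k = −k^2. Adding homogeneous solution A + B k and matching boundaries gives v_k = k (55 − k). Substituting k = 33: v_33 = 33 · 22 = 726.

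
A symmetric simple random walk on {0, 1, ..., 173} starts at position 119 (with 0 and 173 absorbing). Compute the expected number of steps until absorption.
E[τ | X_0 = 119] = 6426

Let v_k = E[τ | X_0 = k]. Boundary: v_0 = v_173 = 0. Recurrence: v_k = 1 + (v_{k-1} + v_{k+1})/2 for 1 ≤ k ≤ 172. The particular solution to v_k − (v_{k-1} + v_{k+1})/2 = 1 is v_k = −k^2. Adding homogeneous solution A + B k and matching boundaries gives v_k = k (173 − k). Substituting k = 119: v_119 = 119 · 54 = 6426.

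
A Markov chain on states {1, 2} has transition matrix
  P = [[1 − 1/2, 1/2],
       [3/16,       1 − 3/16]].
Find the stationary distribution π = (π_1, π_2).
π_1 = 3/11, π_2 = 8/11

Solve πP = π with π_1 + π_2 = 1. From πP = π: π_1 · (1 − 1/2) + π_2 · 3/16 = π_1 ⇒ π_2 · 3/16 = π_1 · 1/2 ⇒ π_2/π_1 = (1/2)/(3/16) = 8/3. Together with π_1 + π_2 = 1:
  π_1 = (3/16)/(1/2 + 3/16) = (3/16)/(11/16) = 3/11,
  π_2 = (1/2)/(1/2 + 3/16) = (1/2)/(11/16) = 8/11.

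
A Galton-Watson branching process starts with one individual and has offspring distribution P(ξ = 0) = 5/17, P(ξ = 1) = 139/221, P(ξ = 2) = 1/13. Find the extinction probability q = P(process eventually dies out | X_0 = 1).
q = 1

Mean offspring μ = 0·5/17 + 1·139/221 + 2·1/13 = 173/221 ≤ 1. For μ ≤ 1 with offspring not concentrated at 1, the Galton-Watson process goes extinct almost surely, so q = 1.
(Algebraic check: The pgf is f(s) = 5/17 + 139/221·s + 1/13·s². The extinction probability q is the smallest fixed point of f in [0, 1]. Setting s = f(s):
  1/13·s² + (139/221 − 1)·s + 5/17 = 0
  1/13·s² − (5/17 + 1/13)·s + 5/17 = 0
which factors as (s − 1)·(1/13·s − 5/17) = 0, giving roots s = 1 and s = (5/17)/(1/13) = 65/17. Since 65/17 ≥ 1, the smallest root in [0, 1] is s = 1.)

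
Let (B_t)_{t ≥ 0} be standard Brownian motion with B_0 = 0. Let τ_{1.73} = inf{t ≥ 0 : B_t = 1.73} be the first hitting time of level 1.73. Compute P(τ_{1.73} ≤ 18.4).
P(τ_{1.73} ≤ 18.4) = 2(1 − Φ(1.73/√18.4)) = 2(1 − Φ(0.4033)) ≈ 0.6867

By the reflection principle for standard BM, P(τ_b ≤ t) = 2 · P(B_t ≥ b). Since B_t ~ N(0, t), P(B_t ≥ 1.73) = 1 − Φ(1.73/√t) = 1 − Φ(1.73/√18.4) = 1 − Φ(0.4033) ≈ 0.34336. Doubling: P(τ_{1.73} ≤ 18.4) ≈ 2 · 0.34336 = 0.68672 ≈ 0.6867.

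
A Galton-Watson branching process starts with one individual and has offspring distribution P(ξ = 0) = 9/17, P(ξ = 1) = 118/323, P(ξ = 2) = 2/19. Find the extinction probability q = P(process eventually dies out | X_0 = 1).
q = 1

Mean offspring μ = 0·9/17 + 1·118/323 + 2·2/19 = 186/323 ≤ 1. For μ ≤ 1 with offspring not concentrated at 1, the Galton-Watson process goes extinct almost surely, so q = 1.
(Algebraic check: The pgf is f(s) = 9/17 + 118/323·s + 2/19·s². The extinction probability q is the smallest fixed point of f in [0, 1]. Setting s = f(s):
  2/19·s² + (118/323 − 1)·s + 9/17 = 0
  2/19·s² − (9/17 + 2/19)·s + 9/17 = 0
which factors as (s − 1)·(2/19·s − 9/17) = 0, giving roots s = 1 and s = (9/17)/(2/19) = 171/34. Since 171/34 ≥ 1, the smallest root in [0, 1] is s = 1.)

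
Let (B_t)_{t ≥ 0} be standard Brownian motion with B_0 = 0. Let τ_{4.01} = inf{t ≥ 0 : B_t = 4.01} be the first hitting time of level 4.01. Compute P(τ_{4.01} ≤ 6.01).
P(τ_{4.01} ≤ 6.01) = 2(1 − Φ(4.01/√6.01)) = 2(1 − Φ(1.6357)) ≈ 0.1019

By the reflection principle for standard BM, P(τ_b ≤ t) = 2 · P(B_t ≥ b). Since B_t ~ N(0, t), P(B_t ≥ 4.01) = 1 − Φ(4.01/√t) = 1 − Φ(4.01/√6.01) = 1 − Φ(1.6357) ≈ 0.05095. Doubling: P(τ_{4.01} ≤ 6.01) ≈ 2 · 0.05095 = 0.10190 ≈ 0.1019.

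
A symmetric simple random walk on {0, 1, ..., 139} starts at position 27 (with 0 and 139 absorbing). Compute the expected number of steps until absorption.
E[τ | X_0 = 27] = 3024

Let v_k = E[τ | X_0 = k]. Boundary: v_0 = v_139 = 0. Recurrence: v_k = 1 + (v_{k-1} + v_{k+1})/2 for 1 ≤ k ≤ 138. The particular solution to v_k − (v_{k-1} + v_{k+1})/2 = 1 is v_k = −k^2. Adding homogeneous solution A + B k and matching boundaries gives v_k = k (139 − k). Substituting k = 27: v_27 = 27 · 112 = 3024.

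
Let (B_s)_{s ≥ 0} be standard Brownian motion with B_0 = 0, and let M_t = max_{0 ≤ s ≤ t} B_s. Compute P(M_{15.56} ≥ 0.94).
P(M_{15.56} ≥ 0.94) = 2·P(B_{15.56} ≥ 0.94) = 2(1 − Φ(0.94/√15.56)) ≈ 0.8116

By the reflection principle for Brownian motion, P(M_t ≥ a) = 2 · P(B_t ≥ a) for a ≥ 0. Since B_t ~ N(0, t), P(B_t ≥ 0.94) = 1 − Φ(0.94/√t) = 1 − Φ(0.94/√15.56) = 1 − Φ(0.2383). So
  P(M_{15.56} ≥ 0.94) = 2(1 − Φ(0.2383)) ≈ 0.8116.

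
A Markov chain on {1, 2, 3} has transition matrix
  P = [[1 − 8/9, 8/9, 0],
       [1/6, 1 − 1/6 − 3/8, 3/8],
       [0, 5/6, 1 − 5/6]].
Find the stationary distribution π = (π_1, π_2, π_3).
π = (15/131, 80/131, 36/131)

This is a birth-death chain on three states, which satisfies detailed balance: π_1 · P_{12} = π_2 · P_{21} and π_2 · P_{23} = π_3 · P_{32}.
From π_1 · 8/9 = π_2 · 1/6: π_2/π_1 = (8/9)/(1/6) = 16/3.
From π_2 · 3/8 = π_3 · 5/6: π_3/π_2 = (3/8)/(5/6) = 9/20.
Take π_1 proportional to 1; then unnormalized π = (1, 16/3, 12/5). Normalize by dividing by the sum 131/15:
  π = (15/131, 80/131, 36/131).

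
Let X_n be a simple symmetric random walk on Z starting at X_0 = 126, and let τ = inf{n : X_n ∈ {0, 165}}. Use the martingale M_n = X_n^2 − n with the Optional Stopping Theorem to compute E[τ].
E[τ] = 4914

M_n = X_n^2 − n is a martingale (since E[X_{n+1}^2 | F_n] = X_n^2 + 1). By OST (τ has finite mean in a bounded region), E[M_τ] = E[M_0] = X_0^2 − 0 = 126^2 = 15876. Also E[M_τ] = E[X_τ^2] − E[τ]. The walk exits at 0 or 165, with P(hit 165 first) = 126/165, so E[X_τ^2] = 165^2 · 126/165 + 0 = 20790. Thus E[τ] = E[X_τ^2] − E[M_τ] = 20790 − 15876 = 4914 = 126(165 − 126) = 4914.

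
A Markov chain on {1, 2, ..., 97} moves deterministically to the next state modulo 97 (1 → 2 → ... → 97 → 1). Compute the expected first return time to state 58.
E[T_58 | X_0 = 58] = 97

The chain cycles deterministically, so starting at state 58 it returns in exactly 97 steps. Equivalently, the stationary distribution is uniform π_j = 1/97 for every state j, so by Kac's formula E[T_58] = 1/π_58 = 97.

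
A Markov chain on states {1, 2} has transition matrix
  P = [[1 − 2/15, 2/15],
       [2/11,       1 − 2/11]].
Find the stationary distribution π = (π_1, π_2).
π_1 = 15/26, π_2 = 11/26

Solve πP = π with π_1 + π_2 = 1. From πP = π: π_1 · (1 − 2/15) + π_2 · 2/11 = π_1 ⇒ π_2 · 2/11 = π_1 · 2/15 ⇒ π_2/π_1 = (2/15)/(2/11) = 11/15. Together with π_1 + π_2 = 1:
  π_1 = (2/11)/(2/15 + 2/11) = (2/11)/(52/165) = 15/26,
  π_2 = (2/15)/(2/15 + 2/11) = (2/15)/(52/165) = 11/26.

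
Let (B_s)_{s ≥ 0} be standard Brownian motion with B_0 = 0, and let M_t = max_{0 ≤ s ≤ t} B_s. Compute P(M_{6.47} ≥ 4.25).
P(M_{6.47} ≥ 4.25) = 2·P(B_{6.47} ≥ 4.25) = 2(1 − Φ(4.25/√6.47)) ≈ 0.0948

By the reflection principle for Brownian motion, P(M_t ≥ a) = 2 · P(B_t ≥ a) for a ≥ 0. Since B_t ~ N(0, t), P(B_t ≥ 4.25) = 1 − Φ(4.25/√t) = 1 − Φ(4.25/√6.47) = 1 − Φ(1.6708). So
  P(M_{6.47} ≥ 4.25) = 2(1 − Φ(1.6708)) ≈ 0.0948.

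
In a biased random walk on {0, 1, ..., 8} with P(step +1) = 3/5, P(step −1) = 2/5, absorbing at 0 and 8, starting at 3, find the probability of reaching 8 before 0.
P(hit 8 before 0) = (1 − (2/3)^3) / (1 − (2/3)^8) = 4617/6305

Let u_k denote P(reach 8 before 0 | start at k). Boundary: u_0 = 0, u_8 = 1. Recurrence: u_k = 3/5·u_{k+1} + 2/5·u_{k-1} for 1 ≤ k ≤ 7. Try u_k = A + B·r^k with r = q/p = (2/5)/(3/5) = 2/3. Substitution satisfies the recurrence; boundary conditions give:
  u_k = (1 − r^k) / (1 − r^N) = (1 − (2/3)^3) / (1 − (2/3)^8) = 4617/6305.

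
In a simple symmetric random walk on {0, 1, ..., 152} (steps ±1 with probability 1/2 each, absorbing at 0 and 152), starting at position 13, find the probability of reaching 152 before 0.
P(hit 152 before 0) = 13/152

Let u_k = P(hit 152 before 0 | start at k). Then u_0 = 0, u_152 = 1, and u_k = u_{k-1}/2 + u_{k+1}/2 for 1 ≤ k ≤ 151. This harmonic recurrence is solved by u_k = k/152, giving u_13 = 13/152.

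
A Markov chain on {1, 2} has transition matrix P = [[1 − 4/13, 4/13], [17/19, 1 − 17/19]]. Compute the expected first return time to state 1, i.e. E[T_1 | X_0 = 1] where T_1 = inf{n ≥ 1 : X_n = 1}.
E[T_1 | X_0 = 1] = 1/π_1 = 297/221

For an irreducible recurrent Markov chain with stationary distribution π, E[T_i | X_0 = i] = 1/π_i (Kac's formula). Here π_1 = (17/19)/(4/13 + 17/19) = (17/19)/(297/247) = 221/297, so E[T_1 | X_0 = 1] = 1/π_1 = (4/13 + 17/19)/(17/19) = (297/247)/(17/19) = 297/221.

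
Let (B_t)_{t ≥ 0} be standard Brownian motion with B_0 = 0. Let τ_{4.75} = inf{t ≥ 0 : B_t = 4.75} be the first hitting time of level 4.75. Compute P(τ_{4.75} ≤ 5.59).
P(τ_{4.75} ≤ 5.59) = 2(1 − Φ(4.75/√5.59)) = 2(1 − Φ(2.0090)) ≈ 0.0445

By the reflection principle for standard BM, P(τ_b ≤ t) = 2 · P(B_t ≥ b). Since B_t ~ N(0, t), P(B_t ≥ 4.75) = 1 − Φ(4.75/√t) = 1 − Φ(4.75/√5.59) = 1 − Φ(2.0090) ≈ 0.02227. Doubling: P(τ_{4.75} ≤ 5.59) ≈ 2 · 0.02227 = 0.04454 ≈ 0.0445.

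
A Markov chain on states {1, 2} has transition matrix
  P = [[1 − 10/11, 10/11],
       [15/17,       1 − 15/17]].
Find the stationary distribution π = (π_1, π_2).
π_1 = 33/67, π_2 = 34/67

Solve πP = π with π_1 + π_2 = 1. From πP = π: π_1 · (1 − 10/11) + π_2 · 15/17 = π_1 ⇒ π_2 · 15/17 = π_1 · 10/11 ⇒ π_2/π_1 = (10/11)/(15/17) = 34/33. Together with π_1 + π_2 = 1:
  π_1 = (15/17)/(10/11 + 15/17) = (15/17)/(335/187) = 33/67,
  π_2 = (10/11)/(10/11 + 15/17) = (10/11)/(335/187) = 34/67.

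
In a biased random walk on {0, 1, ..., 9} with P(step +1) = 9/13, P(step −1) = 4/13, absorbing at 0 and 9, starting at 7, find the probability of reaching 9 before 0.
P(hit 9 before 0) = (1 − (4/9)^7) / (1 − (4/9)^9) = 77218677/77431669

Let u_k denote P(reach 9 before 0 | start at k). Boundary: u_0 = 0, u_9 = 1. Recurrence: u_k = 9/13·u_{k+1} + 4/13·u_{k-1} for 1 ≤ k ≤ 8. Try u_k = A + B·r^k with r = q/p = (4/13)/(9/13) = 4/9. Substitution satisfies the recurrence; boundary conditions give:
  u_k = (1 − r^k) / (1 − r^N) = (1 − (4/9)^7) / (1 − (4/9)^9) = 77218677/77431669.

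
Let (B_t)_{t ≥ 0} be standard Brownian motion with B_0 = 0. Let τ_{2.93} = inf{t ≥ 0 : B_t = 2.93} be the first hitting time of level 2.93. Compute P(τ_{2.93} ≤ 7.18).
P(τ_{2.93} ≤ 7.18) = 2(1 − Φ(2.93/√7.18)) = 2(1 − Φ(1.0935)) ≈ 0.2742

By the reflection principle for standard BM, P(τ_b ≤ t) = 2 · P(B_t ≥ b). Since B_t ~ N(0, t), P(B_t ≥ 2.93) = 1 − Φ(2.93/√t) = 1 − Φ(2.93/√7.18) = 1 − Φ(1.0935) ≈ 0.13709. Doubling: P(τ_{2.93} ≤ 7.18) ≈ 2 · 0.13709 = 0.27418 ≈ 0.2742.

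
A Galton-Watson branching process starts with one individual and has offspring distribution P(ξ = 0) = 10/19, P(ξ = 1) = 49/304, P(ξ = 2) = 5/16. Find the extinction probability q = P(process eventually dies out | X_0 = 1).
q = 1

Mean offspring μ = 0·10/19 + 1·49/304 + 2·5/16 = 239/304 ≤ 1. For μ ≤ 1 with offspring not concentrated at 1, the Galton-Watson process goes extinct almost surely, so q = 1.
(Algebraic check: The pgf is f(s) = 10/19 + 49/304·s + 5/16·s². The extinction probability q is the smallest fixed point of f in [0, 1]. Setting s = f(s):
  5/16·s² + (49/304 − 1)·s + 10/19 = 0
  5/16·s² − (10/19 + 5/16)·s + 10/19 = 0
which factors as (s − 1)·(5/16·s − 10/19) = 0, giving roots s = 1 and s = (10/19)/(5/16) = 32/19. Since 32/19 ≥ 1, the smallest root in [0, 1] is s = 1.)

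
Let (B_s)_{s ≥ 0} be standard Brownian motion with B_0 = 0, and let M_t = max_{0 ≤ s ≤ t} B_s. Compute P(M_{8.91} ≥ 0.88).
P(M_{8.91} ≥ 0.88) = 2·P(B_{8.91} ≥ 0.88) = 2(1 − Φ(0.88/√8.91)) ≈ 0.7681

By the reflection principle for Brownian motion, P(M_t ≥ a) = 2 · P(B_t ≥ a) for a ≥ 0. Since B_t ~ N(0, t), P(B_t ≥ 0.88) = 1 − Φ(0.88/√t) = 1 − Φ(0.88/√8.91) = 1 − Φ(0.2948). So
  P(M_{8.91} ≥ 0.88) = 2(1 − Φ(0.2948)) ≈ 0.7681.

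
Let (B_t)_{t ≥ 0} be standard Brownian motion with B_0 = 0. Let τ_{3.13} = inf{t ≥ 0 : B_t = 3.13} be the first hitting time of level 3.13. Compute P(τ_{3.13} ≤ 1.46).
P(τ_{3.13} ≤ 1.46) = 2(1 − Φ(3.13/√1.46)) = 2(1 − Φ(2.5904)) ≈ 0.0096

By the reflection principle for standard BM, P(τ_b ≤ t) = 2 · P(B_t ≥ b). Since B_t ~ N(0, t), P(B_t ≥ 3.13) = 1 − Φ(3.13/√t) = 1 − Φ(3.13/√1.46) = 1 − Φ(2.5904) ≈ 0.00479. Doubling: P(τ_{3.13} ≤ 1.46) ≈ 2 · 0.00479 = 0.00958 ≈ 0.0096.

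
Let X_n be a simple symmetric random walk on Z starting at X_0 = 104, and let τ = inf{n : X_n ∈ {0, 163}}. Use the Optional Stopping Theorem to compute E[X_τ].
E[X_τ] = 104

X_n is a martingale and τ is a bounded-mean stopping time (indeed τ is finite a.s. with bounded expectation since the walk is in a bounded region). By the OST, E[X_τ] = E[X_0] = 104. Equivalently: E[X_τ] = 163 · P(hit 163 first) + 0 · P(hit 0 first) = 163 · (104/163) = 104.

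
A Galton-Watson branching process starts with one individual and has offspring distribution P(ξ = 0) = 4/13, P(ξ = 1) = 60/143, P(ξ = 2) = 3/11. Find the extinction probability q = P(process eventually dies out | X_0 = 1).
q = 1

Mean offspring μ = 0·4/13 + 1·60/143 + 2·3/11 = 138/143 ≤ 1. For μ ≤ 1 with offspring not concentrated at 1, the Galton-Watson process goes extinct almost surely, so q = 1.
(Algebraic check: The pgf is f(s) = 4/13 + 60/143·s + 3/11·s². The extinction probability q is the smallest fixed point of f in [0, 1]. Setting s = f(s):
  3/11·s² + (60/143 − 1)·s + 4/13 = 0
  3/11·s² − (4/13 + 3/11)·s + 4/13 = 0
which factors as (s − 1)·(3/11·s − 4/13) = 0, giving roots s = 1 and s = (4/13)/(3/11) = 44/39. Since 44/39 ≥ 1, the smallest root in [0, 1] is s = 1.)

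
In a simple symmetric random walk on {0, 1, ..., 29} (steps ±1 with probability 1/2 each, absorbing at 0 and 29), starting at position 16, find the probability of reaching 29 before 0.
P(hit 29 before 0) = 16/29

Let u_k = P(hit 29 before 0 | start at k). Then u_0 = 0, u_29 = 1, and u_k = u_{k-1}/2 + u_{k+1}/2 for 1 ≤ k ≤ 28. This harmonic recurrence is solved by u_k = k/29, giving u_16 = 16/29.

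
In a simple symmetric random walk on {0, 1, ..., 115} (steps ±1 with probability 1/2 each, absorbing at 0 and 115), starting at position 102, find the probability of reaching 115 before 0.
P(hit 115 before 0) = 102/115

Let u_k = P(hit 115 before 0 | start at k). Then u_0 = 0, u_115 = 1, and u_k = u_{k-1}/2 + u_{k+1}/2 for 1 ≤ k ≤ 114. This harmonic recurrence is solved by u_k = k/115, giving u_102 = 102/115.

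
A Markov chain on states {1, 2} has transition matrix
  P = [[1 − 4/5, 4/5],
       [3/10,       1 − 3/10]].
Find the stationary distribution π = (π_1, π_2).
π_1 = 3/11, π_2 = 8/11

Solve πP = π with π_1 + π_2 = 1. From πP = π: π_1 · (1 − 4/5) + π_2 · 3/10 = π_1 ⇒ π_2 · 3/10 = π_1 · 4/5 ⇒ π_2/π_1 = (4/5)/(3/10) = 8/3. Together with π_1 + π_2 = 1:
  π_1 = (3/10)/(4/5 + 3/10) = (3/10)/(11/10) = 3/11,
  π_2 = (4/5)/(4/5 + 3/10) = (4/5)/(11/10) = 8/11.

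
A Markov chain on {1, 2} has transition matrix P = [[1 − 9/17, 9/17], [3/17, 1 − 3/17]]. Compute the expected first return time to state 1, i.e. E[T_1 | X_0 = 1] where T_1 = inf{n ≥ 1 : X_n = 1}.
E[T_1 | X_0 = 1] = 1/π_1 = 4

For an irreducible recurrent Markov chain with stationary distribution π, E[T_i | X_0 = i] = 1/π_i (Kac's formula). Here π_1 = (3/17)/(9/17 + 3/17) = (3/17)/(12/17) = 1/4, so E[T_1 | X_0 = 1] = 1/π_1 = (9/17 + 3/17)/(3/17) = (12/17)/(3/17) = 4.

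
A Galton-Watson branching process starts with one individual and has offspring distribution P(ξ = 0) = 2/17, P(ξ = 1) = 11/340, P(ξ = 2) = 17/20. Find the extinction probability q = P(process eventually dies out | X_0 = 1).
q = 40/289

The pgf is f(s) = 2/17 + 11/340·s + 17/20·s². The extinction probability q is the smallest fixed point of f in [0, 1]. Setting s = f(s):
  17/20·s² + (11/340 − 1)·s + 2/17 = 0
  17/20·s² − (2/17 + 17/20)·s + 2/17 = 0
which factors as (s − 1)·(17/20·s − 2/17) = 0, giving roots s = 1 and s = (2/17)/(17/20) = 40/289.
Mean offspring μ = 11/340 + 2·17/20 = 589/340 > 1 (supercritical), so q < 1. The extinction probability is the smaller root: q = (2/17)/(17/20) = 40/289.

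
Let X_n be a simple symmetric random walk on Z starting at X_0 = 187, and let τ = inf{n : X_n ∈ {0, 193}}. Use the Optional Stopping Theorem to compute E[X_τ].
E[X_τ] = 187

X_n is a martingale and τ is a bounded-mean stopping time (indeed τ is finite a.s. with bounded expectation since the walk is in a bounded region). By the OST, E[X_τ] = E[X_0] = 187. Equivalently: E[X_τ] = 193 · P(hit 193 first) + 0 · P(hit 0 first) = 193 · (187/193) = 187.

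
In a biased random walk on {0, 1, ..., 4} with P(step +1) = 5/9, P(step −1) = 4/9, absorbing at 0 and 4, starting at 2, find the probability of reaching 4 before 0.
P(hit 4 before 0) = (1 − (4/5)^2) / (1 − (4/5)^4) = 25/41

Let u_k denote P(reach 4 before 0 | start at k). Boundary: u_0 = 0, u_4 = 1. Recurrence: u_k = 5/9·u_{k+1} + 4/9·u_{k-1} for 1 ≤ k ≤ 3. Try u_k = A + B·r^k with r = q/p = (4/9)/(5/9) = 4/5. Substitution satisfies the recurrence; boundary conditions give:
  u_k = (1 − r^k) / (1 − r^N) = (1 − (4/5)^2) / (1 − (4/5)^4) = 25/41.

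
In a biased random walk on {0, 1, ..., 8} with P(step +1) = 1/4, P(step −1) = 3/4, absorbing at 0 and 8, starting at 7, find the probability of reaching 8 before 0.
P(hit 8 before 0) = (1 − (3)^7) / (1 − (3)^8) = 1093/3280

Let u_k denote P(reach 8 before 0 | start at k). Boundary: u_0 = 0, u_8 = 1. Recurrence: u_k = 1/4·u_{k+1} + 3/4·u_{k-1} for 1 ≤ k ≤ 7. Try u_k = A + B·r^k with r = q/p = (3/4)/(1/4) = 3. Substitution satisfies the recurrence; boundary conditions give:
  u_k = (1 − r^k) / (1 − r^N) = (1 − (3)^7) / (1 − (3)^8) = 1093/3280.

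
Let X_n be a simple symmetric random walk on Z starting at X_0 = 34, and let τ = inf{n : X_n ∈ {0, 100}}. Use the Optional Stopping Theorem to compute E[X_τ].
E[X_τ] = 34

X_n is a martingale and τ is a bounded-mean stopping time (indeed τ is finite a.s. with bounded expectation since the walk is in a bounded region). By the OST, E[X_τ] = E[X_0] = 34. Equivalently: E[X_τ] = 100 · P(hit 100 first) + 0 · P(hit 0 first) = 100 · (34/100) = 34.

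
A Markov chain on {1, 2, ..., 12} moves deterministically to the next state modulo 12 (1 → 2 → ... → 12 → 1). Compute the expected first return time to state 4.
E[T_4 | X_0 = 4] = 12

The chain cycles deterministically, so starting at state 4 it returns in exactly 12 steps. Equivalently, the stationary distribution is uniform π_j = 1/12 for every state j, so by Kac's formula E[T_4] = 1/π_4 = 12.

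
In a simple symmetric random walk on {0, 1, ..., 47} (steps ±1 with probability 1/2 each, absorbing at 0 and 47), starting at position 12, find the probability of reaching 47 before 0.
P(hit 47 before 0) = 12/47

Let u_k = P(hit 47 before 0 | start at k). Then u_0 = 0, u_47 = 1, and u_k = u_{k-1}/2 + u_{k+1}/2 for 1 ≤ k ≤ 46. This harmonic recurrence is solved by u_k = k/47, giving u_12 = 12/47.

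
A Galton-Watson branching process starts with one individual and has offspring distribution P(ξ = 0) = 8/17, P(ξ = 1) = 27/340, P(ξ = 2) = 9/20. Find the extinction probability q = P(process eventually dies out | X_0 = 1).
q = 1

Mean offspring μ = 0·8/17 + 1·27/340 + 2·9/20 = 333/340 ≤ 1. For μ ≤ 1 with offspring not concentrated at 1, the Galton-Watson process goes extinct almost surely, so q = 1.
(Algebraic check: The pgf is f(s) = 8/17 + 27/340·s + 9/20·s². The extinction probability q is the smallest fixed point of f in [0, 1]. Setting s = f(s):
  9/20·s² + (27/340 − 1)·s + 8/17 = 0
  9/20·s² − (8/17 + 9/20)·s + 8/17 = 0
which factors as (s − 1)·(9/20·s − 8/17) = 0, giving roots s = 1 and s = (8/17)/(9/20) = 160/153. Since 160/153 ≥ 1, the smallest root in [0, 1] is s = 1.)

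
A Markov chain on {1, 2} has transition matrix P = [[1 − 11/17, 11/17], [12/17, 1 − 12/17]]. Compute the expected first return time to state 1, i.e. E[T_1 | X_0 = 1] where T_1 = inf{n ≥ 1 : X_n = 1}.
E[T_1 | X_0 = 1] = 1/π_1 = 23/12

For an irreducible recurrent Markov chain with stationary distribution π, E[T_i | X_0 = i] = 1/π_i (Kac's formula). Here π_1 = (12/17)/(11/17 + 12/17) = (12/17)/(23/17) = 12/23, so E[T_1 | X_0 = 1] = 1/π_1 = (11/17 + 12/17)/(12/17) = (23/17)/(12/17) = 23/12.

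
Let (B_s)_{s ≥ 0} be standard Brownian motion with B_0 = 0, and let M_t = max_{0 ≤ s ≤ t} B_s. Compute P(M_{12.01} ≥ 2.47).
P(M_{12.01} ≥ 2.47) = 2·P(B_{12.01} ≥ 2.47) = 2(1 − Φ(2.47/√12.01)) ≈ 0.4760

By the reflection principle for Brownian motion, P(M_t ≥ a) = 2 · P(B_t ≥ a) for a ≥ 0. Since B_t ~ N(0, t), P(B_t ≥ 2.47) = 1 − Φ(2.47/√t) = 1 − Φ(2.47/√12.01) = 1 − Φ(0.7127). So
  P(M_{12.01} ≥ 2.47) = 2(1 − Φ(0.7127)) ≈ 0.4760.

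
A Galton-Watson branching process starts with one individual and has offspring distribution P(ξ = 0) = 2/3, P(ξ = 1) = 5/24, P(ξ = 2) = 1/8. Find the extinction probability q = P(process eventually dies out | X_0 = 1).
q = 1

Mean offspring μ = 0·2/3 + 1·5/24 + 2·1/8 = 11/24 ≤ 1. For μ ≤ 1 with offspring not concentrated at 1, the Galton-Watson process goes extinct almost surely, so q = 1.
(Algebraic check: The pgf is f(s) = 2/3 + 5/24·s + 1/8·s². The extinction probability q is the smallest fixed point of f in [0, 1]. Setting s = f(s):
  1/8·s² + (5/24 − 1)·s + 2/3 = 0
  1/8·s² − (2/3 + 1/8)·s + 2/3 = 0
which factors as (s − 1)·(1/8·s − 2/3) = 0, giving roots s = 1 and s = (2/3)/(1/8) = 16/3. Since 16/3 ≥ 1, the smallest root in [0, 1] is s = 1.)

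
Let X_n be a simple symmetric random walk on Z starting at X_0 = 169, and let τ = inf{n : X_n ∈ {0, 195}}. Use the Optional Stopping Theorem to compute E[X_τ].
E[X_τ] = 169

X_n is a martingale and τ is a bounded-mean stopping time (indeed τ is finite a.s. with bounded expectation since the walk is in a bounded region). By the OST, E[X_τ] = E[X_0] = 169. Equivalently: E[X_τ] = 195 · P(hit 195 first) + 0 · P(hit 0 first) = 195 · (169/195) = 169.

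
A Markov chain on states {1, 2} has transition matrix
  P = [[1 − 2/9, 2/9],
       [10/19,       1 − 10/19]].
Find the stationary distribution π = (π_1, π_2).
π_1 = 45/64, π_2 = 19/64

Solve πP = π with π_1 + π_2 = 1. From πP = π: π_1 · (1 − 2/9) + π_2 · 10/19 = π_1 ⇒ π_2 · 10/19 = π_1 · 2/9 ⇒ π_2/π_1 = (2/9)/(10/19) = 19/45. Together with π_1 + π_2 = 1:
  π_1 = (10/19)/(2/9 + 10/19) = (10/19)/(128/171) = 45/64,
  π_2 = (2/9)/(2/9 + 10/19) = (2/9)/(128/171) = 19/64.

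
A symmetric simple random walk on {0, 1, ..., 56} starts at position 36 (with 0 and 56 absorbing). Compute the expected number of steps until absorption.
E[τ | X_0 = 36] = 720

Let v_k = E[τ | X_0 = k]. Boundary: v_0 = v_56 = 0. Recurrence: v_k = 1 + (v_{k-1} + v_{k+1})/2 for 1 ≤ k ≤ 55. The particular solution to v_k − (v_{k-1} + v_{k+1})/2 = 1 is v_k = −k^2. Adding homogeneous solution A + B k and matching boundaries gives v_k = k (56 − k). Substituting k = 36: v_36 = 36 · 20 = 720.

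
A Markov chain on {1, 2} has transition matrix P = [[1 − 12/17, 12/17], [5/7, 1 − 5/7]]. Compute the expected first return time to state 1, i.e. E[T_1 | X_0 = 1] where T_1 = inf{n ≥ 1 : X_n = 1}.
E[T_1 | X_0 = 1] = 1/π_1 = 169/85

For an irreducible recurrent Markov chain with stationary distribution π, E[T_i | X_0 = i] = 1/π_i (Kac's formula). Here π_1 = (5/7)/(12/17 + 5/7) = (5/7)/(169/119) = 85/169, so E[T_1 | X_0 = 1] = 1/π_1 = (12/17 + 5/7)/(5/7) = (169/119)/(5/7) = 169/85.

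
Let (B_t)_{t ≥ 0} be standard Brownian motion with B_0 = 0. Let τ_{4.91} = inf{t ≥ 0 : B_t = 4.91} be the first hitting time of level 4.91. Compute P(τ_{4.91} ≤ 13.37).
P(τ_{4.91} ≤ 13.37) = 2(1 − Φ(4.91/√13.37)) = 2(1 − Φ(1.3428)) ≈ 0.1793

By the reflection principle for standard BM, P(τ_b ≤ t) = 2 · P(B_t ≥ b). Since B_t ~ N(0, t), P(B_t ≥ 4.91) = 1 − Φ(4.91/√t) = 1 − Φ(4.91/√13.37) = 1 − Φ(1.3428) ≈ 0.08967. Doubling: P(τ_{4.91} ≤ 13.37) ≈ 2 · 0.08967 = 0.17934 ≈ 0.1793.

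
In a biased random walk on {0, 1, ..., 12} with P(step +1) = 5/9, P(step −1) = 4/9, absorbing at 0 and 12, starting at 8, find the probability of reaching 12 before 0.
P(hit 12 before 0) = (1 − (4/5)^8) / (1 − (4/5)^12) = 550625/616161

Let u_k denote P(reach 12 before 0 | start at k). Boundary: u_0 = 0, u_12 = 1. Recurrence: u_k = 5/9·u_{k+1} + 4/9·u_{k-1} for 1 ≤ k ≤ 11. Try u_k = A + B·r^k with r = q/p = (4/9)/(5/9) = 4/5. Substitution satisfies the recurrence; boundary conditions give:
  u_k = (1 − r^k) / (1 − r^N) = (1 − (4/5)^8) / (1 − (4/5)^12) = 550625/616161.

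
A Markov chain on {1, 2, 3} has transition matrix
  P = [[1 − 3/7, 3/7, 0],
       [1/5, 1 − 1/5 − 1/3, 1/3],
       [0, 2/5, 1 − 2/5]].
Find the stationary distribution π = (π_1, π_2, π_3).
π = (14/69, 10/23, 25/69)

This is a birth-death chain on three states, which satisfies detailed balance: π_1 · P_{12} = π_2 · P_{21} and π_2 · P_{23} = π_3 · P_{32}.
From π_1 · 3/7 = π_2 · 1/5: π_2/π_1 = (3/7)/(1/5) = 15/7.
From π_2 · 1/3 = π_3 · 2/5: π_3/π_2 = (1/3)/(2/5) = 5/6.
Take π_1 proportional to 1; then unnormalized π = (1, 15/7, 25/14). Normalize by dividing by the sum 69/14:
  π = (14/69, 10/23, 25/69).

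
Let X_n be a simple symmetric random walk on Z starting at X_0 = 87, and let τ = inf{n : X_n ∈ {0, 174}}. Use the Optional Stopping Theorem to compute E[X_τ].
E[X_τ] = 87

X_n is a martingale and τ is a bounded-mean stopping time (indeed τ is finite a.s. with bounded expectation since the walk is in a bounded region). By the OST, E[X_τ] = E[X_0] = 87. Equivalently: E[X_τ] = 174 · P(hit 174 first) + 0 · P(hit 0 first) = 174 · (87/174) = 87.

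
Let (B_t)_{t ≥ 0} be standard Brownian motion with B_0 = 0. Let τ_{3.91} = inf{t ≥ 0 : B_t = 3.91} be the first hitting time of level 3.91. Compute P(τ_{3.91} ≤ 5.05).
P(τ_{3.91} ≤ 5.05) = 2(1 − Φ(3.91/√5.05)) = 2(1 − Φ(1.7399)) ≈ 0.0819

By the reflection principle for standard BM, P(τ_b ≤ t) = 2 · P(B_t ≥ b). Since B_t ~ N(0, t), P(B_t ≥ 3.91) = 1 − Φ(3.91/√t) = 1 − Φ(3.91/√5.05) = 1 − Φ(1.7399) ≈ 0.04094. Doubling: P(τ_{3.91} ≤ 5.05) ≈ 2 · 0.04094 = 0.08188 ≈ 0.0819.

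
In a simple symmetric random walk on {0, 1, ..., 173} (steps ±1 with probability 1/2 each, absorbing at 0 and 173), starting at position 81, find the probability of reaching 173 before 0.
P(hit 173 before 0) = 81/173

Let u_k = P(hit 173 before 0 | start at k). Then u_0 = 0, u_173 = 1, and u_k = u_{k-1}/2 + u_{k+1}/2 for 1 ≤ k ≤ 172. This harmonic recurrence is solved by u_k = k/173, giving u_81 = 81/173.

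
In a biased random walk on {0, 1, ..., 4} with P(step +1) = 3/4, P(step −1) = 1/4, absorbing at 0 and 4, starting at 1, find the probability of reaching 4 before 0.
P(hit 4 before 0) = (1 − (1/3)^1) / (1 − (1/3)^4) = 27/40

Let u_k denote P(reach 4 before 0 | start at k). Boundary: u_0 = 0, u_4 = 1. Recurrence: u_k = 3/4·u_{k+1} + 1/4·u_{k-1} for 1 ≤ k ≤ 3. Try u_k = A + B·r^k with r = q/p = (1/4)/(3/4) = 1/3. Substitution satisfies the recurrence; boundary conditions give:
  u_k = (1 − r^k) / (1 − r^N) = (1 − (1/3)^1) / (1 − (1/3)^4) = 27/40.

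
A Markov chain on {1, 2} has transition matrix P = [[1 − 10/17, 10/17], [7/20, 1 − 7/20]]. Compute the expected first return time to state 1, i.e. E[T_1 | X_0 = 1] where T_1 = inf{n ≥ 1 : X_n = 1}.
E[T_1 | X_0 = 1] = 1/π_1 = 319/119

For an irreducible recurrent Markov chain with stationary distribution π, E[T_i | X_0 = i] = 1/π_i (Kac's formula). Here π_1 = (7/20)/(10/17 + 7/20) = (7/20)/(319/340) = 119/319, so E[T_1 | X_0 = 1] = 1/π_1 = (10/17 + 7/20)/(7/20) = (319/340)/(7/20) = 319/119.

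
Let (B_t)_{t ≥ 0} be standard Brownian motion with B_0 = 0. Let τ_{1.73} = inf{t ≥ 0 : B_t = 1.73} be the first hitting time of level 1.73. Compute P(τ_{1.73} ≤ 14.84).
P(τ_{1.73} ≤ 14.84) = 2(1 − Φ(1.73/√14.84)) = 2(1 − Φ(0.4491)) ≈ 0.6534

By the reflection principle for standard BM, P(τ_b ≤ t) = 2 · P(B_t ≥ b). Since B_t ~ N(0, t), P(B_t ≥ 1.73) = 1 − Φ(1.73/√t) = 1 − Φ(1.73/√14.84) = 1 − Φ(0.4491) ≈ 0.32668. Doubling: P(τ_{1.73} ≤ 14.84) ≈ 2 · 0.32668 = 0.65336 ≈ 0.6534.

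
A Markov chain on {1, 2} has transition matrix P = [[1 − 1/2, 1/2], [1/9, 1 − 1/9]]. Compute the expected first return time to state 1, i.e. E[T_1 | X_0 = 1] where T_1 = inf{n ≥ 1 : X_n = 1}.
E[T_1 | X_0 = 1] = 1/π_1 = 11/2

For an irreducible recurrent Markov chain with stationary distribution π, E[T_i | X_0 = i] = 1/π_i (Kac's formula). Here π_1 = (1/9)/(1/2 + 1/9) = (1/9)/(11/18) = 2/11, so E[T_1 | X_0 = 1] = 1/π_1 = (1/2 + 1/9)/(1/9) = (11/18)/(1/9) = 11/2.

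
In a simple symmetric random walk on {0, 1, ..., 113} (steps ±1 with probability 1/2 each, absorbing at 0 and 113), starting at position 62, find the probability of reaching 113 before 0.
P(hit 113 before 0) = 62/113

Let u_k = P(hit 113 before 0 | start at k). Then u_0 = 0, u_113 = 1, and u_k = u_{k-1}/2 + u_{k+1}/2 for 1 ≤ k ≤ 112. This harmonic recurrence is solved by u_k = k/113, giving u_62 = 62/113.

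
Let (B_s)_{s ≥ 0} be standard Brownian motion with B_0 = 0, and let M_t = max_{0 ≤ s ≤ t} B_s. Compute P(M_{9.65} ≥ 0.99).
P(M_{9.65} ≥ 0.99) = 2·P(B_{9.65} ≥ 0.99) = 2(1 − Φ(0.99/√9.65)) ≈ 0.7500

By the reflection principle for Brownian motion, P(M_t ≥ a) = 2 · P(B_t ≥ a) for a ≥ 0. Since B_t ~ N(0, t), P(B_t ≥ 0.99) = 1 − Φ(0.99/√t) = 1 − Φ(0.99/√9.65) = 1 − Φ(0.3187). So
  P(M_{9.65} ≥ 0.99) = 2(1 − Φ(0.3187)) ≈ 0.7500.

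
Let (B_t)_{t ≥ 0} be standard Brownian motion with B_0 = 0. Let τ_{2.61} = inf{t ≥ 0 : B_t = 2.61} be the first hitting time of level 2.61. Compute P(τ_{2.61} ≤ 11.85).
P(τ_{2.61} ≤ 11.85) = 2(1 − Φ(2.61/√11.85)) = 2(1 − Φ(0.7582)) ≈ 0.4483

By the reflection principle for standard BM, P(τ_b ≤ t) = 2 · P(B_t ≥ b). Since B_t ~ N(0, t), P(B_t ≥ 2.61) = 1 − Φ(2.61/√t) = 1 − Φ(2.61/√11.85) = 1 − Φ(0.7582) ≈ 0.22417. Doubling: P(τ_{2.61} ≤ 11.85) ≈ 2 · 0.22417 = 0.44834 ≈ 0.4483.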